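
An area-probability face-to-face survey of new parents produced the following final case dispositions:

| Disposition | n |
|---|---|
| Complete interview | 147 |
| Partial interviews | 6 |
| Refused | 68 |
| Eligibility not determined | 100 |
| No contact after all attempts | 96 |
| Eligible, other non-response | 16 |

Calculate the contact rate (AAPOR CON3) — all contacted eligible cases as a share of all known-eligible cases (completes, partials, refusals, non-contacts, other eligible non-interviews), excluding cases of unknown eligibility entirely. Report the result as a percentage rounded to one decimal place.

71.2%

Numerator = 147 + 6 + 68 + 16 = 237
Denom = 147 + 6 + 68 + 96 + 16 = 333
CON3 = 237 / 333 = 0.7117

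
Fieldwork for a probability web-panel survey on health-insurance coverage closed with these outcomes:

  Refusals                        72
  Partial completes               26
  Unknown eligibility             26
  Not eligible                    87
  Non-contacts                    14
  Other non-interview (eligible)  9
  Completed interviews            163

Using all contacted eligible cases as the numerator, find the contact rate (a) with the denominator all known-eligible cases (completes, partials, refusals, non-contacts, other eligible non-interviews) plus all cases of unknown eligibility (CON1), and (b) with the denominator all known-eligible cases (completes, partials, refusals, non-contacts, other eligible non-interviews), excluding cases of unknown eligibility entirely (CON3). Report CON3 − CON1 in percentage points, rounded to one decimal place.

8.0

Num → 163 + 26 + 72 + 9 = 270
Base → 163 + 26 + 72 + 14 + 9 + 26 = 310
CON1 = 270 / 310 = 0.8710
Base → 163 + 26 + 72 + 14 + 9 = 284
CON3 = 270 / 284 = 0.9507
Difference = 95.07 − 87.10 = 7.97 percentage points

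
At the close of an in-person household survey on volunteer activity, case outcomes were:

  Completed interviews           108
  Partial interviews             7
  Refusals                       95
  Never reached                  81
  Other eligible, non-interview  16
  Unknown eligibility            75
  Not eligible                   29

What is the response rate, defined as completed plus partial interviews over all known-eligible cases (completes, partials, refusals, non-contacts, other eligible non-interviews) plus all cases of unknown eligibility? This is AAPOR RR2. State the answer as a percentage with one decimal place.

Numerator → 108 + 7 = 115
Denominator → 108 + 7 + 95 + 81 + 16 + 75 = 382
RR2 = 115 / 382 = 0.3010

30.1%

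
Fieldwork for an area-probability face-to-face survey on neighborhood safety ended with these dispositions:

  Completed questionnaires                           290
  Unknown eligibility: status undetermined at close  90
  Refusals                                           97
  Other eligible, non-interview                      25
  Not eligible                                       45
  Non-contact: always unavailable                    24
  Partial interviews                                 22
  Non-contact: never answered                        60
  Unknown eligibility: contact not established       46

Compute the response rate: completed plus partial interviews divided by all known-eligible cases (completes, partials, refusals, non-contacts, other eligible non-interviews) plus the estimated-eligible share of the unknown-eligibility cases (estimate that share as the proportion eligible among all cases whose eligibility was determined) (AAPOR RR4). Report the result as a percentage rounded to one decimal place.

48.5%

No contact after all attempts = 60 + 24 = 84
Undetermined eligibility = 46 + 90 = 136
Numerator → 290 + 22 = 312
Eligible (known) → 290 + 22 + 97 + 84 + 25 = 518
e = 518 / (518 + 45) = 518 / 563 = 0.9201
Estimated eligible among unknowns → 0.9201 × 136 = 125.13
Denominator → 518 + 125.13 = 643.13
RR4 = 312 / 643.13 = 0.4851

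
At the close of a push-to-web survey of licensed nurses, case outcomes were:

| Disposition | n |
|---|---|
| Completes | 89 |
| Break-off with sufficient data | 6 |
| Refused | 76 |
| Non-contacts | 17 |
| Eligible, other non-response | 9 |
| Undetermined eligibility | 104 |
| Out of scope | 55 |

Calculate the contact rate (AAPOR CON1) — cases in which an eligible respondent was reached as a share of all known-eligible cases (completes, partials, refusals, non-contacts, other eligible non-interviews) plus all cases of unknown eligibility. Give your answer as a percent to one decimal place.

Num = 89 + 6 + 76 + 9 = 180
Denominator = 89 + 6 + 76 + 17 + 9 + 104 = 301
CON1 = 180 / 301 = 0.5980

59.8%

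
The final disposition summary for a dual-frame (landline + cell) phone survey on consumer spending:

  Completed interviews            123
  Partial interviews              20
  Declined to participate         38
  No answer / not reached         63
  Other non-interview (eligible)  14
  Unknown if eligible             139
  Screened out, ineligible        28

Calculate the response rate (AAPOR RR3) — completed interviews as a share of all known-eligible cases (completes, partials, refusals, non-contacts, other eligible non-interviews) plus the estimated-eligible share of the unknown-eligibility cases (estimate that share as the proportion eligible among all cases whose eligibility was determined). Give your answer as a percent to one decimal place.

32.1%

Numerator: 123
Known eligible: 123 + 20 + 38 + 63 + 14 = 258
e = 258 / (258 + 28) = 258 / 286 = 0.9021
Eligible share of unknowns: 0.9021 × 139 = 125.39
Base: 258 + 125.39 = 383.39
RR3 = 123 / 383.39 = 0.3208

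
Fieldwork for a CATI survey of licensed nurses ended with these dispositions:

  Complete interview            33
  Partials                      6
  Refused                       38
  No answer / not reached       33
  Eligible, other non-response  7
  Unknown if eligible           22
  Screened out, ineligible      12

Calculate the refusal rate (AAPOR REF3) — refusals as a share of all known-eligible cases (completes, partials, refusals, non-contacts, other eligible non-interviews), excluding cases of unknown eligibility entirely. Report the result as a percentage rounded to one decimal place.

Numerator → 38
Denominator → 33 + 6 + 38 + 33 + 7 = 117
REF3 = 38 / 117 = 0.3248

32.5%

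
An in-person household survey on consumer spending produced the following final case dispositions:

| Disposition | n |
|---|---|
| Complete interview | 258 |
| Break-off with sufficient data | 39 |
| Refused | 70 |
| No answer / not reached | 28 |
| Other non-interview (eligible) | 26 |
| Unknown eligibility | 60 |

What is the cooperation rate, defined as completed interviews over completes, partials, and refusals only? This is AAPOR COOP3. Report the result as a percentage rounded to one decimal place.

Numerator → 258
Base → 258 + 39 + 70 = 367
COOP3 = 258 / 367 = 0.7030

70.3%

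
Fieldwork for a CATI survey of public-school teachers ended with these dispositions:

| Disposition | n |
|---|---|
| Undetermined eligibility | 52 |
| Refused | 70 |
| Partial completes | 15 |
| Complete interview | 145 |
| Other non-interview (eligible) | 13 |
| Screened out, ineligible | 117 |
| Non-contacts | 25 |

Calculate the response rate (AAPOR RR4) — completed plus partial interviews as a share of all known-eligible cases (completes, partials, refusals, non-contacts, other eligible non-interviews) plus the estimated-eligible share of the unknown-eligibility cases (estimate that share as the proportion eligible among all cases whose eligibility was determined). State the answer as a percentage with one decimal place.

Numerator: 145 + 15 = 160
Known eligible: 145 + 15 + 70 + 25 + 13 = 268
e = 268 / (268 + 117) = 268 / 385 = 0.6961
Estimated eligible among unknowns: 0.6961 × 52 = 36.20
Base: 268 + 36.20 = 304.20
RR4 = 160 / 304.20 = 0.5260

52.6%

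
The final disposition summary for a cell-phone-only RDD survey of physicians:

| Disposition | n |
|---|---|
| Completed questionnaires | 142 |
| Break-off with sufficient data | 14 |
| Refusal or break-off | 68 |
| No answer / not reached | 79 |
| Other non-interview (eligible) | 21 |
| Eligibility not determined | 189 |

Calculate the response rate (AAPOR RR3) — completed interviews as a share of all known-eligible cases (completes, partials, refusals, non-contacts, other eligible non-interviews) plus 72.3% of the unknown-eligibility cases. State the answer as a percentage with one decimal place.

Numerator: 142
Eligible (known): 142 + 14 + 68 + 79 + 21 = 324
Eligible share of unknowns: 0.7230 × 189 = 136.65
Denom: 324 + 136.65 = 460.65
RR3 = 142 / 460.65 = 0.3083

30.8%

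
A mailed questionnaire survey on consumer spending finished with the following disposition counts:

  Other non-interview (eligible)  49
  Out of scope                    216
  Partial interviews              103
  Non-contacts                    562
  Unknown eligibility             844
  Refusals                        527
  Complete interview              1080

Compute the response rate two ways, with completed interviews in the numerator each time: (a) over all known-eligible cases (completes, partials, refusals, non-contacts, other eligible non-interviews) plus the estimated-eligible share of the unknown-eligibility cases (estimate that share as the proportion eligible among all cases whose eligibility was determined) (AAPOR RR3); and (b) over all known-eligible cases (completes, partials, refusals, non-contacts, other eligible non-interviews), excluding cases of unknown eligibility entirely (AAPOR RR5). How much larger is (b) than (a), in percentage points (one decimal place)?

Numerator → 1080
Known eligible → 1080 + 103 + 527 + 562 + 49 = 2321
e = 2321 / (2321 + 216) = 2321 / 2537 = 0.9149
Eligible share of unknowns → 0.9149 × 844 = 772.18
Base → 2321 + 772.18 = 3093.18
RR3 = 1080 / 3093.18 = 0.3492
Base → 1080 + 103 + 527 + 562 + 49 = 2321
RR5 = 1080 / 2321 = 0.4653
Difference = 46.53 − 34.92 = 11.61 percentage points

11.6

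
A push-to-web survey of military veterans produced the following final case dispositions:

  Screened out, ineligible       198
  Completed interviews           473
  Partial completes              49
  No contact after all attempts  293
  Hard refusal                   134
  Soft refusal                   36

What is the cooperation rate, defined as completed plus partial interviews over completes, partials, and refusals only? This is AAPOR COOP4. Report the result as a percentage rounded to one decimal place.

75.4%

Refusal or break-off = 134 + 36 = 170
Numerator: 473 + 49 = 522
Base: 473 + 49 + 170 = 692
COOP4 = 522 / 692 = 0.7543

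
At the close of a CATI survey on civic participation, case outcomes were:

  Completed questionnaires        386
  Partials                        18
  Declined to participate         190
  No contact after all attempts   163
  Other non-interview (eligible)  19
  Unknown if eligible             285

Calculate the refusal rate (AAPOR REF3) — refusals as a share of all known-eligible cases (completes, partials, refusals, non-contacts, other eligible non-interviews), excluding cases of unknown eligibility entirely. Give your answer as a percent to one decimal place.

24.5%

Numerator = 190
Base = 386 + 18 + 190 + 163 + 19 = 776
REF3 = 190 / 776 = 0.2448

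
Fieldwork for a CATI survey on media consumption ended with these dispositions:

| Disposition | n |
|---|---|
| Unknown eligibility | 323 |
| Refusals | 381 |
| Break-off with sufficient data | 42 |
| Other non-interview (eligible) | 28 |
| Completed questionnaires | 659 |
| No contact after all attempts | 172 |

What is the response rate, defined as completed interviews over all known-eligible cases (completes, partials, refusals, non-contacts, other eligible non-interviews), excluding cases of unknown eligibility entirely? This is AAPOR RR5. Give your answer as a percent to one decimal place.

Top: 659
Denom: 659 + 42 + 381 + 172 + 28 = 1282
RR5 = 659 / 1282 = 0.5140

51.4%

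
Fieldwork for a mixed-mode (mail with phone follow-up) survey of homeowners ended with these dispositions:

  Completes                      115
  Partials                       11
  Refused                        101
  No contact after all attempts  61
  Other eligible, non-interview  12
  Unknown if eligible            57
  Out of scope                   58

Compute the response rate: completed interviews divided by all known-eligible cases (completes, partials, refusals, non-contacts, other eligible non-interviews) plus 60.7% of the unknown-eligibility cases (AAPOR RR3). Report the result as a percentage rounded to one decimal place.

34.4%

Numerator: 115
Known eligible: 115 + 11 + 101 + 61 + 12 = 300
Eligible share of unknowns: 0.6070 × 57 = 34.60
Denominator: 300 + 34.60 = 334.60
RR3 = 115 / 334.60 = 0.3437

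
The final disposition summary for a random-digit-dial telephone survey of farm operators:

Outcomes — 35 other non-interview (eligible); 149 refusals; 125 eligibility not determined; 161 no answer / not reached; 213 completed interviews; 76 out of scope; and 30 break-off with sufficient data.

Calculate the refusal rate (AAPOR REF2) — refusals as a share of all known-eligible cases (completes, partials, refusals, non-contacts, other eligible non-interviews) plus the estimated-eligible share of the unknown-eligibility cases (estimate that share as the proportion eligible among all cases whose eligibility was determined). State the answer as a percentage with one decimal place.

21.3%

Numerator → 149
Determined eligible → 213 + 30 + 149 + 161 + 35 = 588
e = 588 / (588 + 76) = 588 / 664 = 0.8855
Eligible share of unknowns → 0.8855 × 125 = 110.69
Denom → 588 + 110.69 = 698.69
REF2 = 149 / 698.69 = 0.2133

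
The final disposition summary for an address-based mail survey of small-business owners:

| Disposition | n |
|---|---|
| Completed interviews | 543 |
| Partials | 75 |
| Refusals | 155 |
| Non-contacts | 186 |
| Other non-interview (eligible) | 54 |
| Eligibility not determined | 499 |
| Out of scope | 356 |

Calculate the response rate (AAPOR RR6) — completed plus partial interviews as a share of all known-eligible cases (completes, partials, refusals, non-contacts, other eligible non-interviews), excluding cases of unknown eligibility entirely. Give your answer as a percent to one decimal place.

61.0%

Num: 543 + 75 = 618
Base: 543 + 75 + 155 + 186 + 54 = 1013
RR6 = 618 / 1013 = 0.6101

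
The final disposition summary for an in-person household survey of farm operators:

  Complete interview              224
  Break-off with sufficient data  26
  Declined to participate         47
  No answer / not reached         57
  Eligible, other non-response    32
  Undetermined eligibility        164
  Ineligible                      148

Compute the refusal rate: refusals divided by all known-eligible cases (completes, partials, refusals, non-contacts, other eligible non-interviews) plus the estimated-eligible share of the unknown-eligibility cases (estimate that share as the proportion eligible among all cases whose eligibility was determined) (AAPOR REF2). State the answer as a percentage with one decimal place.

9.3%

Num: 47
Determined eligible: 224 + 26 + 47 + 57 + 32 = 386
e = 386 / (386 + 148) = 386 / 534 = 0.7228
Eligible share of unknowns: 0.7228 × 164 = 118.54
Base: 386 + 118.54 = 504.54
REF2 = 47 / 504.54 = 0.0932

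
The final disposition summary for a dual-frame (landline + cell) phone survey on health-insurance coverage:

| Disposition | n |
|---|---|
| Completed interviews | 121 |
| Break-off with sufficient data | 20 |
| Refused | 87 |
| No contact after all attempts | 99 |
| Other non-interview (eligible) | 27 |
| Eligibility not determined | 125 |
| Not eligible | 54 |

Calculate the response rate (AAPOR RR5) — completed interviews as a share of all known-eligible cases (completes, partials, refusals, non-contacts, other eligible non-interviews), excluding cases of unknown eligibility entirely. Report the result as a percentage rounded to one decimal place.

Top → 121
Denominator → 121 + 20 + 87 + 99 + 27 = 354
RR5 = 121 / 354 = 0.3418

34.2%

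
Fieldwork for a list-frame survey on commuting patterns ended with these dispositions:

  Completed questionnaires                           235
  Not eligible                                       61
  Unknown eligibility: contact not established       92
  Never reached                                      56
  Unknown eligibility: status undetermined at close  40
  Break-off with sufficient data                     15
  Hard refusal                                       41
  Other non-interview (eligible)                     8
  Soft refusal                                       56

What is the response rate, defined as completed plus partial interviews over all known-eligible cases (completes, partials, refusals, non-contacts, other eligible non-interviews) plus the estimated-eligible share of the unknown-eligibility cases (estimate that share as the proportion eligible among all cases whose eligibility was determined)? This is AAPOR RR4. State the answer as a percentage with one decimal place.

Declined to participate = 41 + 56 = 97
Eligibility not determined = 92 + 40 = 132
Num = 235 + 15 = 250
Known eligible = 235 + 15 + 97 + 56 + 8 = 411
e = 411 / (411 + 61) = 411 / 472 = 0.8708
Eligible share of unknowns = 0.8708 × 132 = 114.95
Base = 411 + 114.95 = 525.95
RR4 = 250 / 525.95 = 0.4753

47.5%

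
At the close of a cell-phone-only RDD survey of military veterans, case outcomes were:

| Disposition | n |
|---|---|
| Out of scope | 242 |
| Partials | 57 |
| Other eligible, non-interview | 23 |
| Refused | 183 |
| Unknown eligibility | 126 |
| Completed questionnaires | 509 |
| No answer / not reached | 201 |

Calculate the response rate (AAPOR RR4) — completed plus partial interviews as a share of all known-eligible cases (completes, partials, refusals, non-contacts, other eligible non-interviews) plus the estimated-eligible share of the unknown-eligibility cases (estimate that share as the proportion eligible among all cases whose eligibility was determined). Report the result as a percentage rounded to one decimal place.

Top → 509 + 57 = 566
Known eligible → 509 + 57 + 183 + 201 + 23 = 973
e = 973 / (973 + 242) = 973 / 1215 = 0.8008
Eligible share of unknowns → 0.8008 × 126 = 100.90
Base → 973 + 100.90 = 1073.90
RR4 = 566 / 1073.90 = 0.5271

52.7%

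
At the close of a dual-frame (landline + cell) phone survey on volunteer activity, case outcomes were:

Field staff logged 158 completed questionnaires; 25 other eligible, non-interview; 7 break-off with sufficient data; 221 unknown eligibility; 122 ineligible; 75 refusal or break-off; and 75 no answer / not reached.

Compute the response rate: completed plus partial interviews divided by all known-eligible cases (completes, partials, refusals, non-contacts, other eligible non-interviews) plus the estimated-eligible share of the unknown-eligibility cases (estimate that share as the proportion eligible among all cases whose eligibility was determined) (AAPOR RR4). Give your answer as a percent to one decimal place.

32.8%

Top → 158 + 7 = 165
Determined eligible → 158 + 7 + 75 + 75 + 25 = 340
e = 340 / (340 + 122) = 340 / 462 = 0.7359
e × U → 0.7359 × 221 = 162.63
Denom → 340 + 162.63 = 502.63
RR4 = 165 / 502.63 = 0.3283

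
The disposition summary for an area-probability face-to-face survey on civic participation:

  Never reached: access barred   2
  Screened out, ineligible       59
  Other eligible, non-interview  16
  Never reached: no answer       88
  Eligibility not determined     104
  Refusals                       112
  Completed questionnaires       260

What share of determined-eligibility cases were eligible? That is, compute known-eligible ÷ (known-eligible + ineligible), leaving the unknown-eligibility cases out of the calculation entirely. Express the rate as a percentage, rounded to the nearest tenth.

89.0%

Non-contacts = 88 + 2 = 90
Eligible (known) → 260 + 112 + 90 + 16 = 478
e = 478 / (478 + 59) = 478 / 537 = 0.8901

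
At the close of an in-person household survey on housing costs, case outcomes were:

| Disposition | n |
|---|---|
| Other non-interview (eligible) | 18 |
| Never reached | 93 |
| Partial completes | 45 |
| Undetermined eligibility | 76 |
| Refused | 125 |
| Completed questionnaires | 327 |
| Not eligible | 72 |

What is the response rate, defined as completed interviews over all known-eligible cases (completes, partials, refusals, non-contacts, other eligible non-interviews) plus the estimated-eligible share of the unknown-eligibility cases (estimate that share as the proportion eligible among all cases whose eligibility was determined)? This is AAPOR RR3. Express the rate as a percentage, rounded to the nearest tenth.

Top = 327
Eligible (known) = 327 + 45 + 125 + 93 + 18 = 608
e = 608 / (608 + 72) = 608 / 680 = 0.8941
e × U = 0.8941 × 76 = 67.95
Base = 608 + 67.95 = 675.95
RR3 = 327 / 675.95 = 0.4838

48.4%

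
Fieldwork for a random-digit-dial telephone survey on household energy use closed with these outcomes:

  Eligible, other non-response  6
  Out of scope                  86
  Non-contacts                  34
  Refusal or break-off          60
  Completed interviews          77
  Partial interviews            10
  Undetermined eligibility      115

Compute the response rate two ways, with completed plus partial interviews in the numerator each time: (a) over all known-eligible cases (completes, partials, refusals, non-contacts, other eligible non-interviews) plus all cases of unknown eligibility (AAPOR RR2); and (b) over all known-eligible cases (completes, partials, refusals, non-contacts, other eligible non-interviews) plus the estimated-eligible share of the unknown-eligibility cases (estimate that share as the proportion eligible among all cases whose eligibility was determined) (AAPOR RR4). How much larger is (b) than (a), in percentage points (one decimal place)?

3.9

Num = 77 + 10 = 87
Denominator = 77 + 10 + 60 + 34 + 6 + 115 = 302
RR2 = 87 / 302 = 0.2881
Eligible (known) = 77 + 10 + 60 + 34 + 6 = 187
e = 187 / (187 + 86) = 187 / 273 = 0.6850
Estimated eligible among unknowns = 0.6850 × 115 = 78.78
Denominator = 187 + 78.78 = 265.78
RR4 = 87 / 265.78 = 0.3273
Difference = 32.73 − 28.81 = 3.92 percentage points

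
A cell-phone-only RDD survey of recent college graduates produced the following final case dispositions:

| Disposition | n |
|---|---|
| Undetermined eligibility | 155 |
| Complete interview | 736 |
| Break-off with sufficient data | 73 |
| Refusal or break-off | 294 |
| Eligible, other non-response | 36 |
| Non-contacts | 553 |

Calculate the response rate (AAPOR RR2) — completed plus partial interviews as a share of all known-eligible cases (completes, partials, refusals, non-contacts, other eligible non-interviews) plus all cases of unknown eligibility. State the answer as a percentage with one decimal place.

Numerator = 736 + 73 = 809
Denominator = 736 + 73 + 294 + 553 + 36 + 155 = 1847
RR2 = 809 / 1847 = 0.4380

43.8%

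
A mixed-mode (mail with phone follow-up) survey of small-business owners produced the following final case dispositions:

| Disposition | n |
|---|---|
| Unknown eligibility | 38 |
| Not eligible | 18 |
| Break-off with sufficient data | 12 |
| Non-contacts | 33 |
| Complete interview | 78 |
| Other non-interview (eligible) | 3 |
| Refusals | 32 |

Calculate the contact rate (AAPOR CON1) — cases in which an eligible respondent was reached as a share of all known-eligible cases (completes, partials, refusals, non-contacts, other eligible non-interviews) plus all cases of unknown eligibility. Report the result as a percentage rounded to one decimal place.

Num: 78 + 12 + 32 + 3 = 125
Base: 78 + 12 + 32 + 33 + 3 + 38 = 196
CON1 = 125 / 196 = 0.6378

63.8%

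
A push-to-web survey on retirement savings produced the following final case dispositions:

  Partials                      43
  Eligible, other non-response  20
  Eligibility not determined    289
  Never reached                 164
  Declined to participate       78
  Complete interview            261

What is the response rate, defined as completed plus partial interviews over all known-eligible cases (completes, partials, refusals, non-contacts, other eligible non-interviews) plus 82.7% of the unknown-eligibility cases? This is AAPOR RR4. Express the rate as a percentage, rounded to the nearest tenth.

37.8%

Top → 261 + 43 = 304
Determined eligible → 261 + 43 + 78 + 164 + 20 = 566
e × U → 0.8270 × 289 = 239.00
Base → 566 + 239.00 = 805.00
RR4 = 304 / 805.00 = 0.3776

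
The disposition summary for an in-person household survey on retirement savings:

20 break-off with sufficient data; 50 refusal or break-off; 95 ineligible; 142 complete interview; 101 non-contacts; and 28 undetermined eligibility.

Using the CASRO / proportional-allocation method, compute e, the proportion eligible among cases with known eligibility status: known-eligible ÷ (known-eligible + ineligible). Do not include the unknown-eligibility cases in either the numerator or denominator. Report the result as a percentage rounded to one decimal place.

76.7%

Eligible (known) = 142 + 20 + 50 + 101 = 313
e = 313 / (313 + 95) = 313 / 408 = 0.7672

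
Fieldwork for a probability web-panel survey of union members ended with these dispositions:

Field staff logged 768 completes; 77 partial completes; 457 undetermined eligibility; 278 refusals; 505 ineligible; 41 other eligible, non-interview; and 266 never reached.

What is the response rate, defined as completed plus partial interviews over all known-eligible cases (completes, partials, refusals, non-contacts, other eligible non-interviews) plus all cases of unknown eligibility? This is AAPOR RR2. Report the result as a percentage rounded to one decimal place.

Top → 768 + 77 = 845
Denominator → 768 + 77 + 278 + 266 + 41 + 457 = 1887
RR2 = 845 / 1887 = 0.4478

44.8%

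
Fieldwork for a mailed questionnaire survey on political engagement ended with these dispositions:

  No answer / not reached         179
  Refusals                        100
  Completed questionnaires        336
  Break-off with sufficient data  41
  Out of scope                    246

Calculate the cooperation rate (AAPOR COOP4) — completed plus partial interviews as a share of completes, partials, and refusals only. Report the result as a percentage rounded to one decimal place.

79.0%

Top → 336 + 41 = 377
Denominator → 336 + 41 + 100 = 477
COOP4 = 377 / 477 = 0.7904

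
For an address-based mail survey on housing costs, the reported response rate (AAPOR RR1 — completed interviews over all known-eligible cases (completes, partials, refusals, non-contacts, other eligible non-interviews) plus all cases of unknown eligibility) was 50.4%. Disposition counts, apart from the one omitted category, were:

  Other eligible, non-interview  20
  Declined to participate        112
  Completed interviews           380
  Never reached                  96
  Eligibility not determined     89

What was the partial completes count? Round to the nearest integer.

57

RR1 = 380 / D = 0.504
D = 380 / 0.504 = 754.0
Other denominator terms total 697
partial completes = 754.0 − 697 ≈ 57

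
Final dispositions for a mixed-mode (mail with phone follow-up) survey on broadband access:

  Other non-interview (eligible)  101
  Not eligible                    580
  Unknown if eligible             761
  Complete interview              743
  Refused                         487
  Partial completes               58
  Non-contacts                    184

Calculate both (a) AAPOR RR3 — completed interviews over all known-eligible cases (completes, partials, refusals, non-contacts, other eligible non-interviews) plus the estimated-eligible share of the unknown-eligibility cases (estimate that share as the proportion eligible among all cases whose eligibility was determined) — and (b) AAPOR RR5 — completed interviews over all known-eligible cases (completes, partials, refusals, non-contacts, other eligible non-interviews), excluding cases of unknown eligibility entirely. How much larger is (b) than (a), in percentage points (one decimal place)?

12.3

Top: 743
Known eligible: 743 + 58 + 487 + 184 + 101 = 1573
e = 1573 / (1573 + 580) = 1573 / 2153 = 0.7306
Eligible share of unknowns: 0.7306 × 761 = 555.99
Denominator: 1573 + 555.99 = 2128.99
RR3 = 743 / 2128.99 = 0.3490
Denominator: 743 + 58 + 487 + 184 + 101 = 1573
RR5 = 743 / 1573 = 0.4723
Difference = 47.23 − 34.90 = 12.33 percentage points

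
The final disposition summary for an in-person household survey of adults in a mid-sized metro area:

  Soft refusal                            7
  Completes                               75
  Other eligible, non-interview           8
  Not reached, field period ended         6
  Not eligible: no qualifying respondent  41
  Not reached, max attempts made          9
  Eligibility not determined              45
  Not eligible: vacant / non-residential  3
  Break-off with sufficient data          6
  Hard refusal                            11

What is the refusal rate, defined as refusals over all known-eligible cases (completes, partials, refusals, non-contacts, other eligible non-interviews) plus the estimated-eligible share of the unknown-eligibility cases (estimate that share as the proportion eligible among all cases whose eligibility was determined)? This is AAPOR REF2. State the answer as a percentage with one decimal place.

11.6%

Declined to participate = 11 + 7 = 18
No contact after all attempts = 6 + 9 = 15
Not eligible = 41 + 3 = 44
Top → 18
Known eligible → 75 + 6 + 18 + 15 + 8 = 122
e = 122 / (122 + 44) = 122 / 166 = 0.7349
e × U → 0.7349 × 45 = 33.07
Base → 122 + 33.07 = 155.07
REF2 = 18 / 155.07 = 0.1161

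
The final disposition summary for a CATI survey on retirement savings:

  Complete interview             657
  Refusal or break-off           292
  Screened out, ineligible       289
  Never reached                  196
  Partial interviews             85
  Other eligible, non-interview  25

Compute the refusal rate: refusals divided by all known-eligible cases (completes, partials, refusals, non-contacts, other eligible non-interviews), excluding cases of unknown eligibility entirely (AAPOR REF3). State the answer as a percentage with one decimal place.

23.3%

Top: 292
Denom: 657 + 85 + 292 + 196 + 25 = 1255
REF3 = 292 / 1255 = 0.2327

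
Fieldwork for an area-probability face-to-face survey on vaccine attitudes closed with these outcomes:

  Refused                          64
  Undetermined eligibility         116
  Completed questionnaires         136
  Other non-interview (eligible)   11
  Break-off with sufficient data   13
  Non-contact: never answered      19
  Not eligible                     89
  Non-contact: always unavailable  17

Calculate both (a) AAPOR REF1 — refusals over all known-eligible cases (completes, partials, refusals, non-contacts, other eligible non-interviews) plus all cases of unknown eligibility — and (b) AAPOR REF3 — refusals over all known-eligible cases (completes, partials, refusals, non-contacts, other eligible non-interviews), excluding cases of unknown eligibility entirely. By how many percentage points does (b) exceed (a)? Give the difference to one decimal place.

7.6

No answer / not reached = 19 + 17 = 36
Numerator = 64
Denom = 136 + 13 + 64 + 36 + 11 + 116 = 376
REF1 = 64 / 376 = 0.1702
Denom = 136 + 13 + 64 + 36 + 11 = 260
REF3 = 64 / 260 = 0.2462
Difference = 24.62 − 17.02 = 7.60 percentage points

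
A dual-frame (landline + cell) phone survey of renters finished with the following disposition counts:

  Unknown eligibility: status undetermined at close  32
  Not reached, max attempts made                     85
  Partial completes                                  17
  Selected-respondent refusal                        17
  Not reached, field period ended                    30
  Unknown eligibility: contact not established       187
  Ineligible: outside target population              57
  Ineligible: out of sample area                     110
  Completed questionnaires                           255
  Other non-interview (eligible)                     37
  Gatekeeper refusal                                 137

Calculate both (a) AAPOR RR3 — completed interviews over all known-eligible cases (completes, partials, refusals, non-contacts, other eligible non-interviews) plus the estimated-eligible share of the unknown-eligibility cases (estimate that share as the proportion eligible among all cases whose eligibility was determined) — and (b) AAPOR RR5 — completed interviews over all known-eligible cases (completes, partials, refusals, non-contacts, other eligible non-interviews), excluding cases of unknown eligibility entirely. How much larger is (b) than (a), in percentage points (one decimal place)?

Refusal or break-off = 137 + 17 = 154
No answer / not reached = 30 + 85 = 115
Undetermined eligibility = 187 + 32 = 219
Ineligible = 57 + 110 = 167
Numerator → 255
Eligible (known) → 255 + 17 + 154 + 115 + 37 = 578
e = 578 / (578 + 167) = 578 / 745 = 0.7758
e × U → 0.7758 × 219 = 169.90
Base → 578 + 169.90 = 747.90
RR3 = 255 / 747.90 = 0.3410
Base → 255 + 17 + 154 + 115 + 37 = 578
RR5 = 255 / 578 = 0.4412
Difference = 44.12 − 34.10 = 10.02 percentage points

10.0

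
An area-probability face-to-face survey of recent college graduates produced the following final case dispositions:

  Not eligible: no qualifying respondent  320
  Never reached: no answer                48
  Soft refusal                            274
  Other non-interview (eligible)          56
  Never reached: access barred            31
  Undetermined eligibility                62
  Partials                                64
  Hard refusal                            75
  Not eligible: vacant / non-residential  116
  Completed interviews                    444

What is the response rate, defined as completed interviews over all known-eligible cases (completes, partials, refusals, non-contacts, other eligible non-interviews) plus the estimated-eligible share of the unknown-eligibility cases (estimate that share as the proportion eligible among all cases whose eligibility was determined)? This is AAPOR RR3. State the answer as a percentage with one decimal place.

42.9%

Refusal or break-off = 75 + 274 = 349
No contact after all attempts = 48 + 31 = 79
Out of scope = 320 + 116 = 436
Numerator: 444
Known eligible: 444 + 64 + 349 + 79 + 56 = 992
e = 992 / (992 + 436) = 992 / 1428 = 0.6947
Eligible share of unknowns: 0.6947 × 62 = 43.07
Denom: 992 + 43.07 = 1035.07
RR3 = 444 / 1035.07 = 0.4290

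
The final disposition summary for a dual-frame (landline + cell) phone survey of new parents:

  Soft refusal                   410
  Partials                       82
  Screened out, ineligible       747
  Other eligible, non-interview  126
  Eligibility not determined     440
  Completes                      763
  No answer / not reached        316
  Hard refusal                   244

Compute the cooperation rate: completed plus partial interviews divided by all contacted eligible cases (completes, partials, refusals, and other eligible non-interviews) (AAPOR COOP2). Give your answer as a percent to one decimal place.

52.0%

Refused = 244 + 410 = 654
Num = 763 + 82 = 845
Denom = 763 + 82 + 654 + 126 = 1625
COOP2 = 845 / 1625 = 0.5200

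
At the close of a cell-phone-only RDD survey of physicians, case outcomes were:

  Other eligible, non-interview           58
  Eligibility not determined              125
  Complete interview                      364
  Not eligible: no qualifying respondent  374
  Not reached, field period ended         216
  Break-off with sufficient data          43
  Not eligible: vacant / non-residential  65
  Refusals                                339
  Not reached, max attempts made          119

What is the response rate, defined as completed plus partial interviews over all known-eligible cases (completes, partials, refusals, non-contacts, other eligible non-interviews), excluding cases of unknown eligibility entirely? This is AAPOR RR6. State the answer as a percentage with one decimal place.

No contact after all attempts = 216 + 119 = 335
Out of scope = 374 + 65 = 439
Top → 364 + 43 = 407
Denom → 364 + 43 + 339 + 335 + 58 = 1139
RR6 = 407 / 1139 = 0.3573

35.7%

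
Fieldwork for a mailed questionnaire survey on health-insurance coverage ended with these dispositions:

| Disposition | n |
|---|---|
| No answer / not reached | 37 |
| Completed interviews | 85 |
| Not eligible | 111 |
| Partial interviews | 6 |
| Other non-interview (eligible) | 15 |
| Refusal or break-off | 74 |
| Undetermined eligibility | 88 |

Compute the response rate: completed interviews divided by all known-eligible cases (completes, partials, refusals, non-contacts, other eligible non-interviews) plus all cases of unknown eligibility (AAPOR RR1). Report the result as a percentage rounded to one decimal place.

27.9%

Top: 85
Denom: 85 + 6 + 74 + 37 + 15 + 88 = 305
RR1 = 85 / 305 = 0.2787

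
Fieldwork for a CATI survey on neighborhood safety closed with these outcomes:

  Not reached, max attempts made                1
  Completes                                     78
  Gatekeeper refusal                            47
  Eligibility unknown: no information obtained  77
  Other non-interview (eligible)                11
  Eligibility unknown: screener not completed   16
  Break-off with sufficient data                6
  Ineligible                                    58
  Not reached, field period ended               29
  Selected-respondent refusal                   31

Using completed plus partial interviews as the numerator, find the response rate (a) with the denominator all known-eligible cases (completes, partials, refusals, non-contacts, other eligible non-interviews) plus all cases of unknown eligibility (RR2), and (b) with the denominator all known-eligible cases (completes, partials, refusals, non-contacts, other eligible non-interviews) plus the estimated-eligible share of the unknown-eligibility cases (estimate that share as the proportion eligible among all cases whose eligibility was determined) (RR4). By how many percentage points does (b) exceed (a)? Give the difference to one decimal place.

2.1

Refused = 47 + 31 = 78
Non-contacts = 29 + 1 = 30
Undetermined eligibility = 16 + 77 = 93
Num = 78 + 6 = 84
Denom = 78 + 6 + 78 + 30 + 11 + 93 = 296
RR2 = 84 / 296 = 0.2838
Eligible (known) = 78 + 6 + 78 + 30 + 11 = 203
e = 203 / (203 + 58) = 203 / 261 = 0.7778
e × U = 0.7778 × 93 = 72.34
Denom = 203 + 72.34 = 275.34
RR4 = 84 / 275.34 = 0.3051
Difference = 30.51 − 28.38 = 2.13 percentage points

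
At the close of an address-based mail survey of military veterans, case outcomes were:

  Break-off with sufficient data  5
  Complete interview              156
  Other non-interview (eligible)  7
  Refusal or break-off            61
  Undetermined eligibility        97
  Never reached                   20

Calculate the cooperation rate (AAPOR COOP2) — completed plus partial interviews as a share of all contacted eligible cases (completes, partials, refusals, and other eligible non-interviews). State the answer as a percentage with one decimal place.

70.3%

Numerator → 156 + 5 = 161
Denominator → 156 + 5 + 61 + 7 = 229
COOP2 = 161 / 229 = 0.7031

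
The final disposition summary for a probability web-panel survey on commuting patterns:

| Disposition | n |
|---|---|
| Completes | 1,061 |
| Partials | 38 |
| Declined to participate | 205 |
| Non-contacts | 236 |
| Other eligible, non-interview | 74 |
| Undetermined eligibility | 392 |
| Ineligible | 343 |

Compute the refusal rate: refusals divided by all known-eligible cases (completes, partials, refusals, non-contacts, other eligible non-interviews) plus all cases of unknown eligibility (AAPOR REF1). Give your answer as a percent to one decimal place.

10.2%

Top = 205
Denom = 1061 + 38 + 205 + 236 + 74 + 392 = 2006
REF1 = 205 / 2006 = 0.1022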